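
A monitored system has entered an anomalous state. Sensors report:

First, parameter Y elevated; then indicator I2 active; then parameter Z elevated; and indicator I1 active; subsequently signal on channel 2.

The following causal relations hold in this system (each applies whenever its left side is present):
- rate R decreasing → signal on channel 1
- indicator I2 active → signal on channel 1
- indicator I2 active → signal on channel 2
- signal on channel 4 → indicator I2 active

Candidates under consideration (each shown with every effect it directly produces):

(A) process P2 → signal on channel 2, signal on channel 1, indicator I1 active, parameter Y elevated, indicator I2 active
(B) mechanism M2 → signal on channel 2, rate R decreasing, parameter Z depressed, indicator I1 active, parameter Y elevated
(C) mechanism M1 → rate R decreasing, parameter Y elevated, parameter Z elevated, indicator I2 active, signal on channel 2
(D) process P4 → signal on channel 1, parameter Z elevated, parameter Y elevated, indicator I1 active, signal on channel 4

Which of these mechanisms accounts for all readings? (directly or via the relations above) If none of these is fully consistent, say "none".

Testing each hypothesis:
(A) process P2 — does not account for parameter Z elevated
(B) mechanism M2 — fails on indicator I2 active, parameter Z elevated (predicts parameter Z depressed, not parameter Z elevated)
(C) mechanism M1 — parameter Y elevated match; indicator I2 active match; parameter Z elevated match; indicator I1 active miss; signal on channel 2 match
(D) process P4 — accounts for every observation (indicator I2 active by signal on channel 4 → indicator I2 active)
(D) alone accounts for all the evidence.

D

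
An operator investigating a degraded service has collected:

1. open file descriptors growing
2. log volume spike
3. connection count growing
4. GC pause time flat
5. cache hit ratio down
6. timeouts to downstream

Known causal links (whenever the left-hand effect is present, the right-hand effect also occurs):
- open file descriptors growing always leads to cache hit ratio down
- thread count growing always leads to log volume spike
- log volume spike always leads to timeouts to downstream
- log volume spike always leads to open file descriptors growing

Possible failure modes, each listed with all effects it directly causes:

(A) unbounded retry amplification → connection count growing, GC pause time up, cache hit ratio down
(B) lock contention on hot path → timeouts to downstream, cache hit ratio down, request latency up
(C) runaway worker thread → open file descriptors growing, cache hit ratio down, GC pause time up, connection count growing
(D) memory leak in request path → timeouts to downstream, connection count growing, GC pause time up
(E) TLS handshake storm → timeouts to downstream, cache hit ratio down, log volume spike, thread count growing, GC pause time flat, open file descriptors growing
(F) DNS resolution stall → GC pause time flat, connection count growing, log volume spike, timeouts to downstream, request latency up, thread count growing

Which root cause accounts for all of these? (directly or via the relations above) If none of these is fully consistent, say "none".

Testing each hypothesis:
(A) unbounded retry amplification — open file descriptors growing NO; log volume spike NO; connection count growing yes; GC pause time flat NO; cache hit ratio down yes; timeouts to downstream NO
(B) lock contention on hot path — open file descriptors growing NO; log volume spike NO; connection count growing NO; GC pause time flat NO; cache hit ratio down yes; timeouts to downstream yes
(C) runaway worker thread — fails on log volume spike, GC pause time flat, timeouts to downstream (predicts GC pause time up, not GC pause time flat)
(D) memory leak in request path — fails on open file descriptors growing, log volume spike, GC pause time flat, cache hit ratio down (predicts GC pause time up, not GC pause time flat)
(E) TLS handshake storm — does not account for connection count growing
(F) DNS resolution stall — open file descriptors growing yes (via log volume spike → open file descriptors growing); log volume spike yes; connection count growing yes; GC pause time flat yes; cache hit ratio down yes (via log volume spike → open file descriptors growing → cache hit ratio down); timeouts to downstream yes
Only (F) is consistent with every observation.

F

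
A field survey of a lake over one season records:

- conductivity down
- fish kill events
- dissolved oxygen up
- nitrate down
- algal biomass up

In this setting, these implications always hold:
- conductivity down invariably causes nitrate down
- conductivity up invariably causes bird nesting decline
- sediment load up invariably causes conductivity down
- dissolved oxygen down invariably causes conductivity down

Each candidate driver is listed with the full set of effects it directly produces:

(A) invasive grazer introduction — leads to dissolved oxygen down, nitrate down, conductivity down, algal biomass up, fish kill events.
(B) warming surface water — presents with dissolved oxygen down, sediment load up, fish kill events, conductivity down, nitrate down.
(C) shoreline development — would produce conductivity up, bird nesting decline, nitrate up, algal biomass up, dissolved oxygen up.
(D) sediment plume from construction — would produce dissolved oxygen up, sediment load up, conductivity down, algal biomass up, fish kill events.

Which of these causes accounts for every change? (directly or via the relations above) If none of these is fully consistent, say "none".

D

Testing each hypothesis:
(A) invasive grazer introduction — conductivity down +; fish kill events +; dissolved oxygen up -; nitrate down +; algal biomass up +
(B) warming surface water — conductivity down +; fish kill events +; dissolved oxygen up -; nitrate down +; algal biomass up -
(C) shoreline development — conductivity down -; fish kill events -; dissolved oxygen up +; nitrate down -; algal biomass up +
(D) sediment plume from construction — conductivity down +; fish kill events +; dissolved oxygen up +; nitrate down + (by conductivity down → nitrate down); algal biomass up +
(D) is the only candidate with no mismatches.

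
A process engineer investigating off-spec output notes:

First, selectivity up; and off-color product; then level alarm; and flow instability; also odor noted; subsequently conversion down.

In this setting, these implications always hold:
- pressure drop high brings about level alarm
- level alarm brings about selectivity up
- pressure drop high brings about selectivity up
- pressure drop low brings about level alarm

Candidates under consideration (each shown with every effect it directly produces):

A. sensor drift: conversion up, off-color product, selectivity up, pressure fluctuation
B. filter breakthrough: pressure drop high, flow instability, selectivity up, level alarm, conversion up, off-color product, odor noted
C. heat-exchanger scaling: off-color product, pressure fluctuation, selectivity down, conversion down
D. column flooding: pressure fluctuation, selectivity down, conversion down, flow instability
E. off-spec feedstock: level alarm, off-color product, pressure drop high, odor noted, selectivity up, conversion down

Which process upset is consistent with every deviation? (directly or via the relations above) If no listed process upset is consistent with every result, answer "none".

none

Per-candidate check:
(A) sensor drift — fails on level alarm, flow instability, odor noted, conversion down (predicts conversion up, not conversion down)
(B) filter breakthrough — selectivity up +; off-color product +; level alarm +; flow instability +; odor noted +; conversion down -
(C) heat-exchanger scaling — fails on selectivity up, level alarm, flow instability, odor noted (predicts selectivity down, not selectivity up)
(D) column flooding — selectivity up -; off-color product -; level alarm -; flow instability +; odor noted -; conversion down +
(E) off-spec feedstock — selectivity up +; off-color product +; level alarm +; flow instability -; odor noted +; conversion down +
No candidate is consistent with all observations.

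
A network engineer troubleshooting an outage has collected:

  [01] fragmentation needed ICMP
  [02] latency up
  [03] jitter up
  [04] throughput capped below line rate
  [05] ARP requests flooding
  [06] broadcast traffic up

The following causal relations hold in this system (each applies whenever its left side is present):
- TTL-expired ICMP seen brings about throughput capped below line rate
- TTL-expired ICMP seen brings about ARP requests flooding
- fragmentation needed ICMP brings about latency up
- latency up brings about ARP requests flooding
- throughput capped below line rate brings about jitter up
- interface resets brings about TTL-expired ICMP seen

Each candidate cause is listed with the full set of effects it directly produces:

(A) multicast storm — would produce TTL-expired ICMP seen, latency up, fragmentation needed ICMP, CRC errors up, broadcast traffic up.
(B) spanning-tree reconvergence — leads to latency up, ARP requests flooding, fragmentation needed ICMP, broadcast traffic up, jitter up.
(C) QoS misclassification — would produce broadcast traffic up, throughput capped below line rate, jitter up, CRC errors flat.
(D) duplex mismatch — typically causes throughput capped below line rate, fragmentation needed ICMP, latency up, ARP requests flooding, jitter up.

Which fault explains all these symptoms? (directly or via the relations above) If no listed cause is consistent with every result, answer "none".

A

Checking each candidate against the observations:
(A) multicast storm — accounts for every observation (jitter up by TTL-expired ICMP seen → throughput capped below line rate → jitter up)
(B) spanning-tree reconvergence — does not account for throughput capped below line rate
(C) QoS misclassification — does not account for fragmentation needed ICMP, latency up, ARP requests flooding
(D) duplex mismatch — fragmentation needed ICMP match; latency up match; jitter up match; throughput capped below line rate match; ARP requests flooding match; broadcast traffic up miss
(A) is the only candidate with no mismatches.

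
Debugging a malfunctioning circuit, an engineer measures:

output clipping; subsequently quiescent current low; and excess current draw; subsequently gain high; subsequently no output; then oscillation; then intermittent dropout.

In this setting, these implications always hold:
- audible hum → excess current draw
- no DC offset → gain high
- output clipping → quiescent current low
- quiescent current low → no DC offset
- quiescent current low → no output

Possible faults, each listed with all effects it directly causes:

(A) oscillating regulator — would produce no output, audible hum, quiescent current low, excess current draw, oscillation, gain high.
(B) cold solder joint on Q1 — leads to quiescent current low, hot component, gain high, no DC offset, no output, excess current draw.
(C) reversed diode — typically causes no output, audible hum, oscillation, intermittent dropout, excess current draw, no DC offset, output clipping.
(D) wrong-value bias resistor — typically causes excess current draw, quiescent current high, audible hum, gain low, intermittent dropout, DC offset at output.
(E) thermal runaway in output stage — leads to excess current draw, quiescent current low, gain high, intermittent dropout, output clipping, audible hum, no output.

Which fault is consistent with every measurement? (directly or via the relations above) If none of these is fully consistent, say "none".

Checking each candidate against the observations:
(A) oscillating regulator — output clipping ✗; quiescent current low ✓; excess current draw ✓; gain high ✓; no output ✓; oscillation ✓; intermittent dropout ✗
(B) cold solder joint on Q1 — output clipping ✗; quiescent current low ✓; excess current draw ✓; gain high ✓; no output ✓; oscillation ✗; intermittent dropout ✗
(C) reversed diode — accounts for every observation (quiescent current low through output clipping → quiescent current low)
(D) wrong-value bias resistor — output clipping ✗; quiescent current low ✗; excess current draw ✓; gain high ✗; no output ✗; oscillation ✗; intermittent dropout ✓
(E) thermal runaway in output stage — output clipping ✓; quiescent current low ✓; excess current draw ✓; gain high ✓; no output ✓; oscillation ✗; intermittent dropout ✓
(C) is the only candidate with no mismatches.

C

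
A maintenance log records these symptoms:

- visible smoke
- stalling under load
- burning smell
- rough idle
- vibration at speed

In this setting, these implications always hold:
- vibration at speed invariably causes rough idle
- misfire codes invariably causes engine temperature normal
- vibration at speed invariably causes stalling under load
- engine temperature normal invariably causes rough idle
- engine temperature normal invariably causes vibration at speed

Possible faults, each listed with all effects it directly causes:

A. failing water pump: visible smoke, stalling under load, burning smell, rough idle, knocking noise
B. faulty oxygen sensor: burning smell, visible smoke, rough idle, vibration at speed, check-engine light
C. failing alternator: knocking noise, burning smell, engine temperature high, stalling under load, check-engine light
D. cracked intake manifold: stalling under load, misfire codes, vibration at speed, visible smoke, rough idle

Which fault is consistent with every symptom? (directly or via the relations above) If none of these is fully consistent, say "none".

Per-candidate check:
(A) failing water pump — visible smoke yes; stalling under load yes; burning smell yes; rough idle yes; vibration at speed NO
(B) faulty oxygen sensor — accounts for every observation (stalling under load via vibration at speed → stalling under load)
(C) failing alternator — visible smoke NO; stalling under load yes; burning smell yes; rough idle NO; vibration at speed NO
(D) cracked intake manifold — visible smoke yes; stalling under load yes; burning smell NO; rough idle yes; vibration at speed yes
(B) is the only candidate with no mismatches.

B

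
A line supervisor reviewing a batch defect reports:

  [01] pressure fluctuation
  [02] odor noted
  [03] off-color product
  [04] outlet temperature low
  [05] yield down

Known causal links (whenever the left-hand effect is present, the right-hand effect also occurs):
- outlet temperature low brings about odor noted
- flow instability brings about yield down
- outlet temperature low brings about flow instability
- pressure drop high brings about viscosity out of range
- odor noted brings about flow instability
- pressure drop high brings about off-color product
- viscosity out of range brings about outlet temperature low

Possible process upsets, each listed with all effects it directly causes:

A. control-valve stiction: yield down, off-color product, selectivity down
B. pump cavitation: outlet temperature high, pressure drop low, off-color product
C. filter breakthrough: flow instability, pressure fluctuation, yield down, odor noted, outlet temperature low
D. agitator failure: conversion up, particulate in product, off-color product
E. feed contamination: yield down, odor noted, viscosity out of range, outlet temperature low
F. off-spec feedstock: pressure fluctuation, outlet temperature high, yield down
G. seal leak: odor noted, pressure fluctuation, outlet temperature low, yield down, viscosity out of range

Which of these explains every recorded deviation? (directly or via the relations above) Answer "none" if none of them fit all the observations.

none

Testing each hypothesis:
(A) control-valve stiction — does not account for pressure fluctuation, odor noted, outlet temperature low
(B) pump cavitation — fails on pressure fluctuation, odor noted, outlet temperature low, yield down (predicts outlet temperature high, not outlet temperature low)
(C) filter breakthrough — does not account for off-color product
(D) agitator failure — does not account for pressure fluctuation, odor noted, outlet temperature low, yield down
(E) feed contamination — does not account for pressure fluctuation, off-color product
(F) off-spec feedstock — pressure fluctuation yes; odor noted NO; off-color product NO; outlet temperature low NO; yield down yes
(G) seal leak — does not account for off-color product
No candidate is consistent with all observations.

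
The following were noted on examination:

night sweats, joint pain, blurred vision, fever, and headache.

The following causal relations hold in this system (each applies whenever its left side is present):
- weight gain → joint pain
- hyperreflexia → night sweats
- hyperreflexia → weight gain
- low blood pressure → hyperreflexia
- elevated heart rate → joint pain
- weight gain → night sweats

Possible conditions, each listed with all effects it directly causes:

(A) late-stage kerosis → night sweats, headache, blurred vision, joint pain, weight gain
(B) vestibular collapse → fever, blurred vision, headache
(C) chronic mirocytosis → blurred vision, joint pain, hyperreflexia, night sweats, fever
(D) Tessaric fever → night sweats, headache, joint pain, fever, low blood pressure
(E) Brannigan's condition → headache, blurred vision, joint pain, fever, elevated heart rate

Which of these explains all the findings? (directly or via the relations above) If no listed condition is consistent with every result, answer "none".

none

Per-candidate check:
(A) late-stage kerosis — does not account for fever
(B) vestibular collapse — night sweats ✗; joint pain ✗; blurred vision ✓; fever ✓; headache ✓
(C) chronic mirocytosis — night sweats ✓; joint pain ✓; blurred vision ✓; fever ✓; headache ✗
(D) Tessaric fever — does not account for blurred vision
(E) Brannigan's condition — does not account for night sweats
None of the listed candidates fits everything.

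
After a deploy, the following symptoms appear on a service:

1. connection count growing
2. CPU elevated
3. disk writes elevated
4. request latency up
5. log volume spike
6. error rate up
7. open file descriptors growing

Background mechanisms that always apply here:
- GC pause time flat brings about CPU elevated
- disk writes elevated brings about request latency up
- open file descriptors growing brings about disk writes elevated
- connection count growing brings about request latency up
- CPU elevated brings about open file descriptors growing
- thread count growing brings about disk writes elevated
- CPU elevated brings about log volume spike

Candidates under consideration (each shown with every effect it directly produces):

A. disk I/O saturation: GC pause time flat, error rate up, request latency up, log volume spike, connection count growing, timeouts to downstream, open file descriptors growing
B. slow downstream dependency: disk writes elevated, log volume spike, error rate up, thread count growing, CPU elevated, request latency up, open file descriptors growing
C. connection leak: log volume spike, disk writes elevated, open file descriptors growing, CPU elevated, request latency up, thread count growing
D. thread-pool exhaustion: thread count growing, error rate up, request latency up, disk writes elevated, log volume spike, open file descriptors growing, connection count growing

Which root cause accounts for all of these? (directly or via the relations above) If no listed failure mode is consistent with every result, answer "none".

Per-candidate check:
(A) disk I/O saturation — connection count growing match; CPU elevated match (via GC pause time flat → CPU elevated); disk writes elevated match (via open file descriptors growing → disk writes elevated); request latency up match; log volume spike match; error rate up match; open file descriptors growing match
(B) slow downstream dependency — connection count growing miss; CPU elevated match; disk writes elevated match; request latency up match; log volume spike match; error rate up match; open file descriptors growing match
(C) connection leak — connection count growing miss; CPU elevated match; disk writes elevated match; request latency up match; log volume spike match; error rate up miss; open file descriptors growing match
(D) thread-pool exhaustion — does not account for CPU elevated
Only (A) is consistent with every observation.

A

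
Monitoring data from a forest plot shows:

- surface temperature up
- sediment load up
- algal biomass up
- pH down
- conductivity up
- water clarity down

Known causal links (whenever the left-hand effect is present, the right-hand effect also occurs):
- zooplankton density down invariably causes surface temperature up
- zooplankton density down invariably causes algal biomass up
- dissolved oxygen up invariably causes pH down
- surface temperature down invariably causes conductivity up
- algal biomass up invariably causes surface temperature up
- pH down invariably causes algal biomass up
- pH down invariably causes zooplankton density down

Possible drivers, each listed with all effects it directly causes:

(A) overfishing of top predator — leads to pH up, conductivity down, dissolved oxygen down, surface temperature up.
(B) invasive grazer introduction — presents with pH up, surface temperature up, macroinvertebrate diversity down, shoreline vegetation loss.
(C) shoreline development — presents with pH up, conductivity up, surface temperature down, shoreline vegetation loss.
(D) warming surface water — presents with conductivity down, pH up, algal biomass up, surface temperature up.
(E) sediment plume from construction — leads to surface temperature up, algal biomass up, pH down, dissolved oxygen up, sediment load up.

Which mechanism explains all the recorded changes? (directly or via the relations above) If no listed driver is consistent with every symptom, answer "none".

Checking each candidate against the observations:
(A) overfishing of top predator — surface temperature up match; sediment load up miss; algal biomass up miss; pH down miss; conductivity up miss; water clarity down miss
(B) invasive grazer introduction — fails on sediment load up, algal biomass up, pH down, conductivity up, water clarity down (predicts pH up, not pH down)
(C) shoreline development — fails on surface temperature up, sediment load up, algal biomass up, pH down, water clarity down (predicts surface temperature down, not surface temperature up; predicts pH up, not pH down)
(D) warming surface water — surface temperature up match; sediment load up miss; algal biomass up match; pH down miss; conductivity up miss; water clarity down miss
(E) sediment plume from construction — surface temperature up match; sediment load up match; algal biomass up match; pH down match; conductivity up miss; water clarity down miss
No candidate is consistent with all observations.

none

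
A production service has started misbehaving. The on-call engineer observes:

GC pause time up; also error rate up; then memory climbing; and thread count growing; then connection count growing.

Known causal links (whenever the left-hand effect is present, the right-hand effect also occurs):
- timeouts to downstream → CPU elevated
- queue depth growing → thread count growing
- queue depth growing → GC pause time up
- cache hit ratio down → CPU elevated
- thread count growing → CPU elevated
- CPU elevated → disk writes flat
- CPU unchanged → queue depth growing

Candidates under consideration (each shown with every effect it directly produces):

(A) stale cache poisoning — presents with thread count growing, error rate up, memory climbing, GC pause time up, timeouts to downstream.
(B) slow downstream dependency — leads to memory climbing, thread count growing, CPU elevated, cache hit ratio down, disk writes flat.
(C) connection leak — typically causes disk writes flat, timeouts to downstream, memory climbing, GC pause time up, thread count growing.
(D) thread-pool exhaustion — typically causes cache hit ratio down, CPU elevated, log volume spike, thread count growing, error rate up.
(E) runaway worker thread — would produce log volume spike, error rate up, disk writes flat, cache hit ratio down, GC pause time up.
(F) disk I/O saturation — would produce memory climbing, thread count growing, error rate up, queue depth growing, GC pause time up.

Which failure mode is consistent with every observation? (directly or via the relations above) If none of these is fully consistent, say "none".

none

Per-candidate check:
(A) stale cache poisoning — does not account for connection count growing
(B) slow downstream dependency — does not account for GC pause time up, error rate up, connection count growing
(C) connection leak — does not account for error rate up, connection count growing
(D) thread-pool exhaustion — GC pause time up miss; error rate up match; memory climbing miss; thread count growing match; connection count growing miss
(E) runaway worker thread — GC pause time up match; error rate up match; memory climbing miss; thread count growing miss; connection count growing miss
(F) disk I/O saturation — does not account for connection count growing
No candidate is consistent with all observations.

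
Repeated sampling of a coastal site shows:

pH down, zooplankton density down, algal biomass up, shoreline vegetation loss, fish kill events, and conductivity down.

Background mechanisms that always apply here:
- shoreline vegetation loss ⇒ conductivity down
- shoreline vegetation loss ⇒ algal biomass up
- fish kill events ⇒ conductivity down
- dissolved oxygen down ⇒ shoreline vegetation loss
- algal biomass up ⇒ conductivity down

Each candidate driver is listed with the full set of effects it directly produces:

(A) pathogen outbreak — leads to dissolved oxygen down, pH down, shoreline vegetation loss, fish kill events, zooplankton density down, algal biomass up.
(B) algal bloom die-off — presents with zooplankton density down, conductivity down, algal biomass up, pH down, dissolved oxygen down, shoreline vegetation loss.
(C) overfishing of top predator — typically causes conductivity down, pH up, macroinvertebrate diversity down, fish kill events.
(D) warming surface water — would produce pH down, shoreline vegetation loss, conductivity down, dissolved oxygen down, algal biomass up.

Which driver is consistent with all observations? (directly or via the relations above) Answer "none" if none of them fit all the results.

Checking each candidate against the observations:
(A) pathogen outbreak — pH down +; zooplankton density down +; algal biomass up +; shoreline vegetation loss +; fish kill events +; conductivity down + (through shoreline vegetation loss → conductivity down)
(B) algal bloom die-off — pH down +; zooplankton density down +; algal biomass up +; shoreline vegetation loss +; fish kill events -; conductivity down +
(C) overfishing of top predator — fails on pH down, zooplankton density down, algal biomass up, shoreline vegetation loss (predicts pH up, not pH down)
(D) warming surface water — does not account for zooplankton density down, fish kill events
(A) is the only candidate with no mismatches.

A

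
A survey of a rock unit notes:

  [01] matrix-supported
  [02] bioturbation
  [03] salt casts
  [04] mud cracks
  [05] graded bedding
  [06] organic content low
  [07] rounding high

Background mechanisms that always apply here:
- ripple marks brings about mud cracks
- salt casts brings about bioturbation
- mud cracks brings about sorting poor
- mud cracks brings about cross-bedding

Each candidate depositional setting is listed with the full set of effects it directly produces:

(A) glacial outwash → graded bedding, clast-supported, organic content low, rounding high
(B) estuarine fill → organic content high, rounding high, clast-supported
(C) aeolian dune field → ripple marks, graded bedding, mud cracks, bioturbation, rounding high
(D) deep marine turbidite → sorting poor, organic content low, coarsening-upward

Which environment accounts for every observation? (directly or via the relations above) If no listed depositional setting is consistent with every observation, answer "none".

none

Checking each candidate against the observations:
(A) glacial outwash — matrix-supported -; bioturbation -; salt casts -; mud cracks -; graded bedding +; organic content low +; rounding high +
(B) estuarine fill — matrix-supported -; bioturbation -; salt casts -; mud cracks -; graded bedding -; organic content low -; rounding high +
(C) aeolian dune field — does not account for matrix-supported, salt casts, organic content low
(D) deep marine turbidite — matrix-supported -; bioturbation -; salt casts -; mud cracks -; graded bedding -; organic content low +; rounding high -
No candidate is consistent with all observations.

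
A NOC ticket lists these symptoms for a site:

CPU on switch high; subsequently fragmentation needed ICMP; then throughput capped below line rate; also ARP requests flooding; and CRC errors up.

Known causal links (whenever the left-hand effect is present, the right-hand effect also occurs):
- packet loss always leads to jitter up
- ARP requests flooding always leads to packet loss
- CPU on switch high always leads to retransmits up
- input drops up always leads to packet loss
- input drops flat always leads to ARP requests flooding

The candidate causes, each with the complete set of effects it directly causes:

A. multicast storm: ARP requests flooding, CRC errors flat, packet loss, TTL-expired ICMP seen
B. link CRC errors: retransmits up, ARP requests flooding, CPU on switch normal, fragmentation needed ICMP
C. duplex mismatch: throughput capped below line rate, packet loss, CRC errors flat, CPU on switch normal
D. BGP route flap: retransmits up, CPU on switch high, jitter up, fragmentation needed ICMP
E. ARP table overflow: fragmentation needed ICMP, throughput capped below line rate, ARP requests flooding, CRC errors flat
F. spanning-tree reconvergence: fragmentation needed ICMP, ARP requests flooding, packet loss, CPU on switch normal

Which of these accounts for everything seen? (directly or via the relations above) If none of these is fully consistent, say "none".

none

Testing each hypothesis:
(A) multicast storm — CPU on switch high miss; fragmentation needed ICMP miss; throughput capped below line rate miss; ARP requests flooding match; CRC errors up miss
(B) link CRC errors — CPU on switch high miss; fragmentation needed ICMP match; throughput capped below line rate miss; ARP requests flooding match; CRC errors up miss
(C) duplex mismatch — CPU on switch high miss; fragmentation needed ICMP miss; throughput capped below line rate match; ARP requests flooding miss; CRC errors up miss
(D) BGP route flap — CPU on switch high match; fragmentation needed ICMP match; throughput capped below line rate miss; ARP requests flooding miss; CRC errors up miss
(E) ARP table overflow — fails on CPU on switch high, CRC errors up (predicts CRC errors flat, not CRC errors up)
(F) spanning-tree reconvergence — CPU on switch high miss; fragmentation needed ICMP match; throughput capped below line rate miss; ARP requests flooding match; CRC errors up miss
No candidate is consistent with all observations.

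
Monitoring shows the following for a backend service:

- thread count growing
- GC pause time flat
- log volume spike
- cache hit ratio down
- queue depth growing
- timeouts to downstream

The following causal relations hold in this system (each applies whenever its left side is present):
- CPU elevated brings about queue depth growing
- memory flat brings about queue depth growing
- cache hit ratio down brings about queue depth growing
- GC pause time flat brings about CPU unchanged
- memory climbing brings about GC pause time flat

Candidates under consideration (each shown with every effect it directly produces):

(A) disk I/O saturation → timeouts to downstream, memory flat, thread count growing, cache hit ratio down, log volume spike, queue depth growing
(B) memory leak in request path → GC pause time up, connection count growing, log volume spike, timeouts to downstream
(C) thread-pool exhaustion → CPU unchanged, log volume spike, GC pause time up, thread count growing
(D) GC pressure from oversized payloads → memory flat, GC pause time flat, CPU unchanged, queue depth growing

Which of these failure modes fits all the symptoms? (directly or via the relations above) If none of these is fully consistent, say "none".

For each candidate, compare predicted effects to what was observed:
(A) disk I/O saturation — does not account for GC pause time flat
(B) memory leak in request path — fails on thread count growing, GC pause time flat, cache hit ratio down, queue depth growing (predicts GC pause time up, not GC pause time flat)
(C) thread-pool exhaustion — thread count growing +; GC pause time flat -; log volume spike +; cache hit ratio down -; queue depth growing -; timeouts to downstream -
(D) GC pressure from oversized payloads — thread count growing -; GC pause time flat +; log volume spike -; cache hit ratio down -; queue depth growing +; timeouts to downstream -
Every candidate fails on at least one observation.

none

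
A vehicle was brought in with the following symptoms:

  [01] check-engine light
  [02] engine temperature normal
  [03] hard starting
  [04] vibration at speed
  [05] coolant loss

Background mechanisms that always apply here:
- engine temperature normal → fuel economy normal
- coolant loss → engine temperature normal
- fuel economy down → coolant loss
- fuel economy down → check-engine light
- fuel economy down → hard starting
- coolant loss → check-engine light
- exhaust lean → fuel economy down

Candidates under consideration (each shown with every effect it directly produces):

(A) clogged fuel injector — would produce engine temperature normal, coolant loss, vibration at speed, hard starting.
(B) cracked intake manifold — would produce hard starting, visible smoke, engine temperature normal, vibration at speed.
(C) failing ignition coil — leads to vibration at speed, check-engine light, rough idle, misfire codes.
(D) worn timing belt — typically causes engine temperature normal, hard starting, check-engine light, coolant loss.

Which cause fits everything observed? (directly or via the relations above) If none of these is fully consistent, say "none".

For each candidate, compare predicted effects to what was observed:
(A) clogged fuel injector — accounts for every observation (check-engine light by coolant loss → check-engine light)
(B) cracked intake manifold — does not account for check-engine light, coolant loss
(C) failing ignition coil — does not account for engine temperature normal, hard starting, coolant loss
(D) worn timing belt — does not account for vibration at speed
Only (A) is consistent with every observation.

A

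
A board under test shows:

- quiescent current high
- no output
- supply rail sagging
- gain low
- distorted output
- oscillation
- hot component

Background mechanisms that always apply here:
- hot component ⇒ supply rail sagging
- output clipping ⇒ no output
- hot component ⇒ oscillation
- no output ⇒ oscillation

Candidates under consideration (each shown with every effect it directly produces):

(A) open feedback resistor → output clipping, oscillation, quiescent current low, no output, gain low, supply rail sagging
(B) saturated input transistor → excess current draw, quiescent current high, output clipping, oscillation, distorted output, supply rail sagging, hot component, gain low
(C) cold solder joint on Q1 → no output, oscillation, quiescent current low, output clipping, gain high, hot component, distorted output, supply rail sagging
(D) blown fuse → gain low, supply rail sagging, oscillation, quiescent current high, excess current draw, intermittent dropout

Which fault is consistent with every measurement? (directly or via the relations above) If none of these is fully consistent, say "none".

For each candidate, compare predicted effects to what was observed:
(A) open feedback resistor — quiescent current high ✗; no output ✓; supply rail sagging ✓; gain low ✓; distorted output ✗; oscillation ✓; hot component ✗
(B) saturated input transistor — quiescent current high ✓; no output ✓ (through output clipping → no output); supply rail sagging ✓; gain low ✓; distorted output ✓; oscillation ✓; hot component ✓
(C) cold solder joint on Q1 — quiescent current high ✗; no output ✓; supply rail sagging ✓; gain low ✗; distorted output ✓; oscillation ✓; hot component ✓
(D) blown fuse — quiescent current high ✓; no output ✗; supply rail sagging ✓; gain low ✓; distorted output ✗; oscillation ✓; hot component ✗
(B) is the only candidate with no mismatches.

B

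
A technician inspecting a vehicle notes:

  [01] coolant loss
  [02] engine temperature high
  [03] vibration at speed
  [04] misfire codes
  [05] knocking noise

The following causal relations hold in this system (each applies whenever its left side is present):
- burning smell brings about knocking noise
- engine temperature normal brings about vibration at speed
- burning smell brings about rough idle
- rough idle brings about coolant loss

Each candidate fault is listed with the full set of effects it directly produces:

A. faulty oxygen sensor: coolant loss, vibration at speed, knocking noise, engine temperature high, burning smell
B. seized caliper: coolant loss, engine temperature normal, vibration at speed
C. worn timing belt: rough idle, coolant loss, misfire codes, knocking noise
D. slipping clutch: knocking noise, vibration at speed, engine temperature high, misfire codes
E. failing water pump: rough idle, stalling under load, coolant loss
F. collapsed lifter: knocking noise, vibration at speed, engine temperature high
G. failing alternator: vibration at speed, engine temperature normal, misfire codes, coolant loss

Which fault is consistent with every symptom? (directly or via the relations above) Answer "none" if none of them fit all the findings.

none

For each candidate, compare predicted effects to what was observed:
(A) faulty oxygen sensor — coolant loss +; engine temperature high +; vibration at speed +; misfire codes -; knocking noise +
(B) seized caliper — coolant loss +; engine temperature high -; vibration at speed +; misfire codes -; knocking noise -
(C) worn timing belt — does not account for engine temperature high, vibration at speed
(D) slipping clutch — coolant loss -; engine temperature high +; vibration at speed +; misfire codes +; knocking noise +
(E) failing water pump — does not account for engine temperature high, vibration at speed, misfire codes, knocking noise
(F) collapsed lifter — coolant loss -; engine temperature high +; vibration at speed +; misfire codes -; knocking noise +
(G) failing alternator — coolant loss +; engine temperature high -; vibration at speed +; misfire codes +; knocking noise -
Every candidate fails on at least one observation.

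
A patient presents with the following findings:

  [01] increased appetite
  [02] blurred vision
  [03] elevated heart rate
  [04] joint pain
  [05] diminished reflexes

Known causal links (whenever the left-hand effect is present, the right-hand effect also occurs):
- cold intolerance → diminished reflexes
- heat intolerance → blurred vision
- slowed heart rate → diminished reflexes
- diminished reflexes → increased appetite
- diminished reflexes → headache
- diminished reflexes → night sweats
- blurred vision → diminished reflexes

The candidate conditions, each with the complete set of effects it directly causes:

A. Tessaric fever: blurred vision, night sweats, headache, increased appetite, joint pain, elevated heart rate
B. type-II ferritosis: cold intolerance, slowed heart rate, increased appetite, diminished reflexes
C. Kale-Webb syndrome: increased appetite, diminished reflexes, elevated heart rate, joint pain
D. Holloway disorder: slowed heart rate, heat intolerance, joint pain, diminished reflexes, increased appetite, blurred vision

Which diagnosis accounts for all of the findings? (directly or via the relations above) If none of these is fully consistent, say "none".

Checking each candidate against the observations:
(A) Tessaric fever — increased appetite match; blurred vision match; elevated heart rate match; joint pain match; diminished reflexes match (through blurred vision → diminished reflexes)
(B) type-II ferritosis — increased appetite match; blurred vision miss; elevated heart rate miss; joint pain miss; diminished reflexes match
(C) Kale-Webb syndrome — increased appetite match; blurred vision miss; elevated heart rate match; joint pain match; diminished reflexes match
(D) Holloway disorder — fails on elevated heart rate (predicts slowed heart rate, not elevated heart rate)
(A) is the only candidate with no mismatches.

A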